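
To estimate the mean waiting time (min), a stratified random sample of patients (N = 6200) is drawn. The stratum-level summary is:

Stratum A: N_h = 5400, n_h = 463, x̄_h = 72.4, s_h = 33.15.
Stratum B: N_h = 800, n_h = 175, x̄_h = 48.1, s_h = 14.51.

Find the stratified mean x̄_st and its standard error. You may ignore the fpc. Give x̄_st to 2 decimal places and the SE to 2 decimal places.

x̄_st = Σ W_h x̄_h = (5400·72.4 + 800·48.1)/6200 = 69.26452
V̂(x̄_st) = Σ W_h² s_h²/n_h, with W_h = N_h/N and N = 6200:
  stratum A: (5400/6200)²·33.15²/463 = 1.80049
  stratum B: (800/6200)²·14.51²/175 = 0.0200306
V̂(x̄_st) = 1.82052
SE(x̄_st) = √1.82052 = 1.34927

x̄_st ≈ 69.26, SE ≈ 1.35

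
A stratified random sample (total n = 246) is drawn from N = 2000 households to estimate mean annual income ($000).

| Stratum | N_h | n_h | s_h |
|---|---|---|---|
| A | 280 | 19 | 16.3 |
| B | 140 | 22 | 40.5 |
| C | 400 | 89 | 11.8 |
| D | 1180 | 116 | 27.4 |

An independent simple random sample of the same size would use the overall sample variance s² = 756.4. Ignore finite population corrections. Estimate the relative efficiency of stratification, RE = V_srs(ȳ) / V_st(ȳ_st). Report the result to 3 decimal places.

V̂(ȳ_st) = Σ W_h² s_h²/n_h, with W_h = N_h/N and N = 2000:
  stratum A: (280/2000)²·16.3²/19 = 0.27408
  stratum B: (140/2000)²·40.5²/22 = 0.365328
  stratum C: (400/2000)²·11.8²/89 = 0.0625798
  stratum D: (1180/2000)²·27.4²/116 = 2.25293
V_st = 2.95492
V_srs = s²/n = 756.4/246 = 3.0748
Relative efficiency = V_srs / V_st = 3.0748/2.95492 = 1.0406

RE ≈ 1.041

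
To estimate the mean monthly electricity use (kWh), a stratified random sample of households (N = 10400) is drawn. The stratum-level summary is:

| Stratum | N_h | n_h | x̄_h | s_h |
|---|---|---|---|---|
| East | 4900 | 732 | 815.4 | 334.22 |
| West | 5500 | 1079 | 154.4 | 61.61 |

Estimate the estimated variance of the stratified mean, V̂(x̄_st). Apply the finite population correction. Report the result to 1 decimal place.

V̂(x̄_st) ≈ 29.6

V̂(x̄_st) = Σ W_h² (1 − n_h/N_h) s_h²/n_h, with W_h = N_h/N and N = 10400:
  stratum East: (4900/10400)²·(1 − 732/4900)·334.22²/732 = 28.8145
  stratum West: (5500/10400)²·(1 − 1079/5500)·61.61²/1079 = 0.790856
V̂(x̄_st) = 29.6053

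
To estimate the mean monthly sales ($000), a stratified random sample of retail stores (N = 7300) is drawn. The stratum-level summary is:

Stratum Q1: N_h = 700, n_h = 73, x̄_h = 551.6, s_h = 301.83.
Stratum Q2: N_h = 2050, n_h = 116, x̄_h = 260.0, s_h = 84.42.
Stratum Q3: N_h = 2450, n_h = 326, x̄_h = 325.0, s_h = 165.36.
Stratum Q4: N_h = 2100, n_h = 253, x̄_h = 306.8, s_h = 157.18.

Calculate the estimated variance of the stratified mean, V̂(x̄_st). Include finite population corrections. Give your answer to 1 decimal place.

V̂(x̄_st) ≈ 30.1

V̂(x̄_st) = Σ W_h² (1 − n_h/N_h) s_h²/n_h, with W_h = N_h/N and N = 7300:
  stratum Q1: (700/7300)²·(1 − 73/700)·301.83²/73 = 10.2783
  stratum Q2: (2050/7300)²·(1 − 116/2050)·84.42²/116 = 4.57085
  stratum Q3: (2450/7300)²·(1 − 326/2450)·165.36²/326 = 8.19065
  stratum Q4: (2100/7300)²·(1 − 253/2100)·157.18²/253 = 7.10746
V̂(x̄_st) = 30.1473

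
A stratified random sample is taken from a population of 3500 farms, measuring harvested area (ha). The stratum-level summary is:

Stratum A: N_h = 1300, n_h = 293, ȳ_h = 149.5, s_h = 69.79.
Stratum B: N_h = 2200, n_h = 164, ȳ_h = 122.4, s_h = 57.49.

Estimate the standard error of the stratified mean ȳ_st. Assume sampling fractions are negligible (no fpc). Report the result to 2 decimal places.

V̂(ȳ_st) = Σ W_h² s_h²/n_h, with W_h = N_h/N and N = 3500:
  stratum A: (1300/3500)²·69.79²/293 = 2.29334
  stratum B: (2200/3500)²·57.49²/164 = 7.96251
V̂(ȳ_st) = 10.2559
SE(ȳ_st) = √10.2559 = 3.20248

SE(ȳ_st) ≈ 3.20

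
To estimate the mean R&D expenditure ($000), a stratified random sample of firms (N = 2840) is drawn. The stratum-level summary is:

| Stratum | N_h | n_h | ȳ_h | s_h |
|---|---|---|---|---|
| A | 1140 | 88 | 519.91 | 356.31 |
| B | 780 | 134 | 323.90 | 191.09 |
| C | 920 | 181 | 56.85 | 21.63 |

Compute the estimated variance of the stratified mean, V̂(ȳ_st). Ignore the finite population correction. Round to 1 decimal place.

V̂(ȳ_st) = Σ W_h² s_h²/n_h, with W_h = N_h/N and N = 2840:
  stratum A: (1140/2840)²·356.31²/88 = 232.459
  stratum B: (780/2840)²·191.09²/134 = 20.5553
  stratum C: (920/2840)²·21.63²/181 = 0.271252
V̂(ȳ_st) = 253.286

V̂(ȳ_st) ≈ 253.3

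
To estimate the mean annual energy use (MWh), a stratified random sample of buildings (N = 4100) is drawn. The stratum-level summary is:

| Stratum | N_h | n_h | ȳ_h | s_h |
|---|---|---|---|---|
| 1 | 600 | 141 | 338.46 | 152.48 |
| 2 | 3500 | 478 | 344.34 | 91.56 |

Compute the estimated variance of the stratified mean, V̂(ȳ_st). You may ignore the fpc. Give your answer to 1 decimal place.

V̂(ȳ_st) ≈ 16.3

V̂(ȳ_st) = Σ W_h² s_h²/n_h, with W_h = N_h/N and N = 4100:
  stratum 1: (600/4100)²·152.48²/141 = 3.53136
  stratum 2: (3500/4100)²·91.56²/478 = 12.7806
V̂(ȳ_st) = 16.312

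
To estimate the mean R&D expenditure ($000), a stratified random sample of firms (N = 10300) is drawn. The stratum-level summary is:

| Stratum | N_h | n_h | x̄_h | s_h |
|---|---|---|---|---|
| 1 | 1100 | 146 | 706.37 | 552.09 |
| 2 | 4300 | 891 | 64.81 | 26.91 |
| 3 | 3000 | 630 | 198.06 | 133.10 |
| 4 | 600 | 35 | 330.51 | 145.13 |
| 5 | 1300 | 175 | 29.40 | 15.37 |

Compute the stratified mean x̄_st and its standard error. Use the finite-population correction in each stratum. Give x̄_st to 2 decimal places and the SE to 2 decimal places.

x̄_st ≈ 183.15, SE ≈ 4.96

x̄_st = Σ W_h x̄_h = (1100·706.37 + 4300·64.81 + 3000·198.06 + 600·330.51 + 1300·29.40)/10300 = 183.14524
V̂(x̄_st) = Σ W_h² (1 − n_h/N_h) s_h²/n_h, with W_h = N_h/N and N = 10300:
  stratum 1: (1100/10300)²·(1 − 146/1100)·552.09²/146 = 20.6506
  stratum 2: (4300/10300)²·(1 − 891/4300)·26.91²/891 = 0.112298
  stratum 3: (3000/10300)²·(1 − 630/3000)·133.10²/630 = 1.88456
  stratum 4: (600/10300)²·(1 − 35/600)·145.13²/35 = 1.92297
  stratum 5: (1300/10300)²·(1 − 175/1300)·15.37²/175 = 0.0186093
V̂(x̄_st) = 24.5891
SE(x̄_st) = √24.5891 = 4.95874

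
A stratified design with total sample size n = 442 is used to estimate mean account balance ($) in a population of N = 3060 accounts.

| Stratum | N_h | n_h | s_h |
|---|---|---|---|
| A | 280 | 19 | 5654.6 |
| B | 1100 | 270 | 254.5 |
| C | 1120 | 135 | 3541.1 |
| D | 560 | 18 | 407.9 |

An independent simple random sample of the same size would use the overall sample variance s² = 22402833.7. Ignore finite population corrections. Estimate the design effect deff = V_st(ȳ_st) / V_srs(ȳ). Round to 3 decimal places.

deff ≈ 0.530

V̂(ȳ_st) = Σ W_h² s_h²/n_h, with W_h = N_h/N and N = 3060:
  stratum A: (280/3060)²·5654.6²/19 = 14090.4
  stratum B: (1100/3060)²·254.5²/270 = 30.9995
  stratum C: (1120/3060)²·3541.1²/135 = 12443.3
  stratum D: (560/3060)²·407.9²/18 = 309.577
V_st = 26874.3
V_srs = s²/n = 22402833.7/442 = 50685.1
deff = V_st / V_srs = 26874.3/50685.1 = 0.5302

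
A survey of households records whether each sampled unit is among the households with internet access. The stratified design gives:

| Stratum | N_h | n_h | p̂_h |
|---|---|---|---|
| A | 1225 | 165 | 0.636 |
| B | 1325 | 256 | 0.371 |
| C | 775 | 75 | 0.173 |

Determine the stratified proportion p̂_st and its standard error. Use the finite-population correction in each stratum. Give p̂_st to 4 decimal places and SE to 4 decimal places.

p̂_st ≈ 0.4225, SE ≈ 0.0194

N = 3325; stratum weights W_h = N_h/N.
p̂_st = Σ W_h p̂_h = (1225·0.636 + 1325·0.371 + 775·0.173)/3325 = 0.42248
V̂(p̂_st) = Σ W_h² (1 − n_h/N_h) p̂_h(1−p̂_h)/(n_h−1):
  stratum A: (1225/3325)²·(1 − 165/1225)·0.636·0.364/164 = 0.000165796
  stratum B: (1325/3325)²·(1 − 256/1325)·0.371·0.629/255 = 0.000117245
  stratum C: (775/3325)²·(1 − 75/775)·0.173·0.827/74 = 9.48716e-05
V̂(p̂_st) = 0.000377912; SE = √V̂ = 0.01944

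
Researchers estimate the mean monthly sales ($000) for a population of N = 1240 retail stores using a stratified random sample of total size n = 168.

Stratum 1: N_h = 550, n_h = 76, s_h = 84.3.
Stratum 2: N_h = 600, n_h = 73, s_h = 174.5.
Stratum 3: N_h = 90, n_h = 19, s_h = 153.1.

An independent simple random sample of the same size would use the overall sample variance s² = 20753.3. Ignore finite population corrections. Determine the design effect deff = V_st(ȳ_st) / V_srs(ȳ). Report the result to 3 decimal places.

V̂(ȳ_st) = Σ W_h² s_h²/n_h, with W_h = N_h/N and N = 1240:
  stratum 1: (550/1240)²·84.3²/76 = 18.396
  stratum 2: (600/1240)²·174.5²/73 = 97.6623
  stratum 3: (90/1240)²·153.1²/19 = 6.49888
V_st = 122.557
V_srs = s²/n = 20753.3/168 = 123.532
deff = V_st / V_srs = 122.557/123.532 = 0.9921

deff ≈ 0.992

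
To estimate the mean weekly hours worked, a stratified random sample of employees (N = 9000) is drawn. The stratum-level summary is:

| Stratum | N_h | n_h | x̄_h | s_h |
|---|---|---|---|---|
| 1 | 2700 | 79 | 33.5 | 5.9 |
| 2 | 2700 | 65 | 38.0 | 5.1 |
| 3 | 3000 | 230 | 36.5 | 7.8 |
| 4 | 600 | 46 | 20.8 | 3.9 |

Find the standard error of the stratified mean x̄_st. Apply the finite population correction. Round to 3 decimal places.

V̂(x̄_st) = Σ W_h² (1 − n_h/N_h) s_h²/n_h, with W_h = N_h/N and N = 9000:
  stratum 1: (2700/9000)²·(1 − 79/2700)·5.9²/79 = 0.0384966
  stratum 2: (2700/9000)²·(1 − 65/2700)·5.1²/65 = 0.0351468
  stratum 3: (3000/9000)²·(1 − 230/3000)·7.8²/230 = 0.027138
  stratum 4: (600/9000)²·(1 − 46/600)·3.9²/46 = 0.0013569
V̂(x̄_st) = 0.102138
SE(x̄_st) = √0.102138 = 0.319591

SE(x̄_st) ≈ 0.320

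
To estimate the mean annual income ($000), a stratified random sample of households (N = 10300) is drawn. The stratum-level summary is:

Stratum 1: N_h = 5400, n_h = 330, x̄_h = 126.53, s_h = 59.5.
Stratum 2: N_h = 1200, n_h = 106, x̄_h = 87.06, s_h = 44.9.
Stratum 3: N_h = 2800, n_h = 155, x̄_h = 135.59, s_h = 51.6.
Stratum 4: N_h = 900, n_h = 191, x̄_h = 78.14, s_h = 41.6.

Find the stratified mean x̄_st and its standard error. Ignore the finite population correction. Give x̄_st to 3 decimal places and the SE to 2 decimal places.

x̄_st = Σ W_h x̄_h = (5400·126.53 + 1200·87.06 + 2800·135.59 + 900·78.14)/10300 = 120.16621
V̂(x̄_st) = Σ W_h² s_h²/n_h, with W_h = N_h/N and N = 10300:
  stratum 1: (5400/10300)²·59.5²/330 = 2.94872
  stratum 2: (1200/10300)²·44.9²/106 = 0.258152
  stratum 3: (2800/10300)²·51.6²/155 = 1.26943
  stratum 4: (900/10300)²·41.6²/191 = 0.0691773
V̂(x̄_st) = 4.54548
SE(x̄_st) = √4.54548 = 2.13201

x̄_st ≈ 120.166, SE ≈ 2.13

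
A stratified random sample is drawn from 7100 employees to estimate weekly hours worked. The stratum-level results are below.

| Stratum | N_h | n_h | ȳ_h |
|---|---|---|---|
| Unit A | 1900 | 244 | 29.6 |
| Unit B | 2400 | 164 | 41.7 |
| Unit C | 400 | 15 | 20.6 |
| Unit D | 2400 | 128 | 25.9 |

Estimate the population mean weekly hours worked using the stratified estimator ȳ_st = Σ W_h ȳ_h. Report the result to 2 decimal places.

N = Σ N_h = 7100. Stratum weights W_h = N_h/N.
ȳ_st = (1900·29.6 + 2400·41.7 + 400·20.6 + 2400·25.9) / 7100 = 31.9324

ȳ_st ≈ 31.93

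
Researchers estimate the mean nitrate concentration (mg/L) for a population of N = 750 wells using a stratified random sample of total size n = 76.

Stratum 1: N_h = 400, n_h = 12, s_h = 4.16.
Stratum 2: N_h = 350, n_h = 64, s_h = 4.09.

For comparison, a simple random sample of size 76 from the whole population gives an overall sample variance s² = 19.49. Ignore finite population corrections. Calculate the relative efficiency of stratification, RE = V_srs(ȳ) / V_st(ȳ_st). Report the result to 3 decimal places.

V̂(ȳ_st) = Σ W_h² s_h²/n_h, with W_h = N_h/N and N = 750:
  stratum 1: (400/750)²·4.16²/12 = 0.410207
  stratum 2: (350/750)²·4.09²/64 = 0.056922
V_st = 0.467129
V_srs = s²/n = 19.49/76 = 0.256447
Relative efficiency = V_srs / V_st = 0.256447/0.467129 = 0.5490

RE ≈ 0.549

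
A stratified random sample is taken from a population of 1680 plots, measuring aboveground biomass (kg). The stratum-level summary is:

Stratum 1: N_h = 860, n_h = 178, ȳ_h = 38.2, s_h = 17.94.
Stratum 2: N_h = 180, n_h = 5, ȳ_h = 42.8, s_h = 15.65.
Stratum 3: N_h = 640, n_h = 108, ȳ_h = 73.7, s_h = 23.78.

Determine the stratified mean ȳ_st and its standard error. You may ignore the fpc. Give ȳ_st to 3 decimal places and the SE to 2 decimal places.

ȳ_st ≈ 52.217, SE ≈ 1.34

ȳ_st = Σ W_h ȳ_h = (860·38.2 + 180·42.8 + 640·73.7)/1680 = 52.21667
V̂(ȳ_st) = Σ W_h² s_h²/n_h, with W_h = N_h/N and N = 1680:
  stratum 1: (860/1680)²·17.94²/178 = 0.473809
  stratum 2: (180/1680)²·15.65²/5 = 0.562322
  stratum 3: (640/1680)²·23.78²/108 = 0.759874
V̂(ȳ_st) = 1.796
SE(ȳ_st) = √1.796 = 1.34015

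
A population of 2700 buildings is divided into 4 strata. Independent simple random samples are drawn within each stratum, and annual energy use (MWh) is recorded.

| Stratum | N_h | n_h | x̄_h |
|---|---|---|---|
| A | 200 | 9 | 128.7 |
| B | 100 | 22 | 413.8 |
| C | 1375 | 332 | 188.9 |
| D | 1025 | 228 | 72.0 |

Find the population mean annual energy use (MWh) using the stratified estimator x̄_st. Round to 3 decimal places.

x̄_st ≈ 148.392

N = Σ N_h = 2700. Stratum weights W_h = N_h/N.
x̄_st = (200·128.7 + 100·413.8 + 1375·188.9 + 1025·72.0) / 2700 = 148.39167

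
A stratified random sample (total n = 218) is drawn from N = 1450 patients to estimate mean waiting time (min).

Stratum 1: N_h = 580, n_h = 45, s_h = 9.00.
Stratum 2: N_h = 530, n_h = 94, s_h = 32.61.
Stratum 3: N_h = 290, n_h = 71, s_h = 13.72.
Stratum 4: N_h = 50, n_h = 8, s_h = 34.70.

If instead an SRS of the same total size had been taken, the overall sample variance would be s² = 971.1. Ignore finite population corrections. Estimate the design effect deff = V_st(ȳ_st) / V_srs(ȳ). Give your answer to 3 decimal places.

deff ≈ 0.468

V̂(ȳ_st) = Σ W_h² s_h²/n_h, with W_h = N_h/N and N = 1450:
  stratum 1: (580/1450)²·9.00²/45 = 0.288
  stratum 2: (530/1450)²·32.61²/94 = 1.51144
  stratum 3: (290/1450)²·13.72²/71 = 0.10605
  stratum 4: (50/1450)²·34.70²/8 = 0.178967
V_st = 2.08445
V_srs = s²/n = 971.1/218 = 4.45459
deff = V_st / V_srs = 2.08445/4.45459 = 0.4679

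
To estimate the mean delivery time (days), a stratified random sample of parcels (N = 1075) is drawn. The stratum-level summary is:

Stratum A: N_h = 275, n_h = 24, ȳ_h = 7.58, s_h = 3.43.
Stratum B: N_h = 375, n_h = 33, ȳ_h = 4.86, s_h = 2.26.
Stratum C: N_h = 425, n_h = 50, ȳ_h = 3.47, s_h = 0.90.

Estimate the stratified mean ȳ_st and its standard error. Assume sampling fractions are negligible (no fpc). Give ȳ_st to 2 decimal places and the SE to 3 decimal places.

ȳ_st ≈ 5.01, SE ≈ 0.231

ȳ_st = Σ W_h ȳ_h = (275·7.58 + 375·4.86 + 425·3.47)/1075 = 5.00628
V̂(ȳ_st) = Σ W_h² s_h²/n_h, with W_h = N_h/N and N = 1075:
  stratum A: (275/1075)²·3.43²/24 = 0.0320793
  stratum B: (375/1075)²·2.26²/33 = 0.0188343
  stratum C: (425/1075)²·0.90²/50 = 0.00253207
V̂(ȳ_st) = 0.0534457
SE(ȳ_st) = √0.0534457 = 0.231183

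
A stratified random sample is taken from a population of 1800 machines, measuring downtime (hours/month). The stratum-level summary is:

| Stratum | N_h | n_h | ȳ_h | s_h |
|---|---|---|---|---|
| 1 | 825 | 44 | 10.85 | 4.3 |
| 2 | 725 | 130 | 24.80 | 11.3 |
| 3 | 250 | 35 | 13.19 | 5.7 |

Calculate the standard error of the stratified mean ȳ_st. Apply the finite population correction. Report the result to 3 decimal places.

SE(ȳ_st) ≈ 0.479

V̂(ȳ_st) = Σ W_h² (1 − n_h/N_h) s_h²/n_h, with W_h = N_h/N and N = 1800:
  stratum 1: (825/1800)²·(1 − 44/825)·4.3²/44 = 0.0835688
  stratum 2: (725/1800)²·(1 − 130/725)·11.3²/130 = 0.130775
  stratum 3: (250/1800)²·(1 − 35/250)·5.7²/35 = 0.0153998
V̂(ȳ_st) = 0.229743
SE(ȳ_st) = √0.229743 = 0.479315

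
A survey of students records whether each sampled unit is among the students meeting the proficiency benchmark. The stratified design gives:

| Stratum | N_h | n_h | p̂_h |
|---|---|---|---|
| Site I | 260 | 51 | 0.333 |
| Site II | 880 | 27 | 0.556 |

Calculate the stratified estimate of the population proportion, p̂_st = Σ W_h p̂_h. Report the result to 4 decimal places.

p̂_st ≈ 0.5051

N = 1140; stratum weights W_h = N_h/N.
p̂_st = Σ W_h p̂_h = (260·0.333 + 880·0.556)/1140 = 0.50514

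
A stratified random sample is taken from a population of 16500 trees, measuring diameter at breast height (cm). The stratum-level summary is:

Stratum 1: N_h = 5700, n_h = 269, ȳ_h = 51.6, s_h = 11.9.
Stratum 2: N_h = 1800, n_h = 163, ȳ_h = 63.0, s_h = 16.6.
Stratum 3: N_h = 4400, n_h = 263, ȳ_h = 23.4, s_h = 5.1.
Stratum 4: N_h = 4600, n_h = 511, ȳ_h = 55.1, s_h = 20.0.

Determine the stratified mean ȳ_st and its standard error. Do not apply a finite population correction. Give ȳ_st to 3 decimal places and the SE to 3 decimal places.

ȳ_st ≈ 46.299, SE ≈ 0.388

ȳ_st = Σ W_h ȳ_h = (5700·51.6 + 1800·63.0 + 4400·23.4 + 4600·55.1)/16500 = 46.29939
V̂(ȳ_st) = Σ W_h² s_h²/n_h, with W_h = N_h/N and N = 16500:
  stratum 1: (5700/16500)²·11.9²/269 = 0.0628237
  stratum 2: (1800/16500)²·16.6²/163 = 0.020119
  stratum 3: (4400/16500)²·5.1²/263 = 0.0070327
  stratum 4: (4600/16500)²·20.0²/511 = 0.0608397
V̂(ȳ_st) = 0.150815
SE(ȳ_st) = √0.150815 = 0.388349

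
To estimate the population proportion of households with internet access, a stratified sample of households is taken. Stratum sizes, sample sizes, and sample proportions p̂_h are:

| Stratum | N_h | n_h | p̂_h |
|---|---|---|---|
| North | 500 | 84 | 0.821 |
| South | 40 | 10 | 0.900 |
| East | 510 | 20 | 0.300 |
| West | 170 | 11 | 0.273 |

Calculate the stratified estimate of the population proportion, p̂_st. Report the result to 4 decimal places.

p̂_st ≈ 0.5294

N = 1220; stratum weights W_h = N_h/N.
p̂_st = Σ W_h p̂_h = (500·0.821 + 40·0.900 + 510·0.300 + 170·0.273)/1220 = 0.52943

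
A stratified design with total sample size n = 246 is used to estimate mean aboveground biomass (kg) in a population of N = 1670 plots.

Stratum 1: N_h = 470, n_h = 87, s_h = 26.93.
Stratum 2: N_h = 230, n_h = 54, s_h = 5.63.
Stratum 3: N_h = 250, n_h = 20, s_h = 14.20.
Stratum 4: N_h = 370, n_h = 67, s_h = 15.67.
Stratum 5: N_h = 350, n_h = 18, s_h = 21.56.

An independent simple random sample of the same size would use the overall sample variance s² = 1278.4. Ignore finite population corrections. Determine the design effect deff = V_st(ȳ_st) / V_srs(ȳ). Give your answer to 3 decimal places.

V̂(ȳ_st) = Σ W_h² s_h²/n_h, with W_h = N_h/N and N = 1670:
  stratum 1: (470/1670)²·26.93²/87 = 0.660262
  stratum 2: (230/1670)²·5.63²/54 = 0.0111339
  stratum 3: (250/1670)²·14.20²/20 = 0.22594
  stratum 4: (370/1670)²·15.67²/67 = 0.179901
  stratum 5: (350/1670)²·21.56²/18 = 1.1343
V_st = 2.21154
V_srs = s²/n = 1278.4/246 = 5.19675
deff = V_st / V_srs = 2.21154/5.19675 = 0.4256

deff ≈ 0.426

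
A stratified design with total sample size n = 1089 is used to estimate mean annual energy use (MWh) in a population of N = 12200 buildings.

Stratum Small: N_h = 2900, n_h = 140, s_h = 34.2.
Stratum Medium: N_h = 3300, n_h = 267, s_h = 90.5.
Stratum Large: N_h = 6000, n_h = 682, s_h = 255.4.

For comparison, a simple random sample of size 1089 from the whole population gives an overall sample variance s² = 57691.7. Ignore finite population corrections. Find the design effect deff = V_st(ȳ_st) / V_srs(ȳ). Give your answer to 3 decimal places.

V̂(ȳ_st) = Σ W_h² s_h²/n_h, with W_h = N_h/N and N = 12200:
  stratum Small: (2900/12200)²·34.2²/140 = 0.472064
  stratum Medium: (3300/12200)²·90.5²/267 = 2.24437
  stratum Large: (6000/12200)²·255.4²/682 = 23.1334
V_st = 25.8499
V_srs = s²/n = 57691.7/1089 = 52.9768
deff = V_st / V_srs = 25.8499/52.9768 = 0.4879

deff ≈ 0.488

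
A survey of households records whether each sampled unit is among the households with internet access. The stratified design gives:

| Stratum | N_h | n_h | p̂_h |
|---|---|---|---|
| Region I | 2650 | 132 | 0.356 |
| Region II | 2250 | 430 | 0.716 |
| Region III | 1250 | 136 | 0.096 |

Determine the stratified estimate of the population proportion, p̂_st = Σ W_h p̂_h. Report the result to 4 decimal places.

N = 6150; stratum weights W_h = N_h/N.
p̂_st = Σ W_h p̂_h = (2650·0.356 + 2250·0.716 + 1250·0.096)/6150 = 0.43486

p̂_st ≈ 0.4349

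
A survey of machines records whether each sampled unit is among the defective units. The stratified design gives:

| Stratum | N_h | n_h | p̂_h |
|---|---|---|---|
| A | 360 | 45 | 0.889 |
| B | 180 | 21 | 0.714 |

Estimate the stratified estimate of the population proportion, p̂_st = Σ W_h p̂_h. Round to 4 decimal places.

p̂_st ≈ 0.8307

N = 540; stratum weights W_h = N_h/N.
p̂_st = Σ W_h p̂_h = (360·0.889 + 180·0.714)/540 = 0.83067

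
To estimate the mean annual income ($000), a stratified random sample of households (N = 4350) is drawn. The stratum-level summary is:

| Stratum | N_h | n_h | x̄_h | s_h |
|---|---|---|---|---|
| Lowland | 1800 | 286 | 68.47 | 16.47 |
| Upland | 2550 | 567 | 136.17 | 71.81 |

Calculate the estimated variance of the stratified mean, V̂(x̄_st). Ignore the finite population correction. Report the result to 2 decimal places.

V̂(x̄_st) = Σ W_h² s_h²/n_h, with W_h = N_h/N and N = 4350:
  stratum Lowland: (1800/4350)²·16.47²/286 = 0.162401
  stratum Upland: (2550/4350)²·71.81²/567 = 3.12528
V̂(x̄_st) = 3.28768

V̂(x̄_st) ≈ 3.29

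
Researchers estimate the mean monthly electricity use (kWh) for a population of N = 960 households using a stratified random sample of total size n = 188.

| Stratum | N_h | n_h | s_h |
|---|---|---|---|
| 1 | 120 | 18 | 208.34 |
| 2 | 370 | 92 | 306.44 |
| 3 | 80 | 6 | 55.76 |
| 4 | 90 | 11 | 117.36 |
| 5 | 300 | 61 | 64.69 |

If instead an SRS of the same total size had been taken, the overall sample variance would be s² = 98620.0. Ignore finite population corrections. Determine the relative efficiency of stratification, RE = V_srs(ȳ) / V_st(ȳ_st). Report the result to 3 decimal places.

RE ≈ 2.491

V̂(ȳ_st) = Σ W_h² s_h²/n_h, with W_h = N_h/N and N = 960:
  stratum 1: (120/960)²·208.34²/18 = 37.6784
  stratum 2: (370/960)²·306.44²/92 = 151.623
  stratum 3: (80/960)²·55.76²/6 = 3.59859
  stratum 4: (90/960)²·117.36²/11 = 11.005
  stratum 5: (300/960)²·64.69²/61 = 6.69953
V_st = 210.604
V_srs = s²/n = 98620.0/188 = 524.574
Relative efficiency = V_srs / V_st = 524.574/210.604 = 2.4908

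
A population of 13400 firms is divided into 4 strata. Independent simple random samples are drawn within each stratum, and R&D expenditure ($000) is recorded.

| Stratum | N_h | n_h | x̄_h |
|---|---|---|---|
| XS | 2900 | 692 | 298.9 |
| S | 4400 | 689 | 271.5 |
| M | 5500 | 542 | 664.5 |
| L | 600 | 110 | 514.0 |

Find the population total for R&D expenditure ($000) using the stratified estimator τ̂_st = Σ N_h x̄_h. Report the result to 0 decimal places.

τ̂_st = Σ N_h x̄_h = 2900·298.9 + 4400·271.5 + 5500·664.5 + 600·514.0 = 6024560

τ̂_st ≈ 6024560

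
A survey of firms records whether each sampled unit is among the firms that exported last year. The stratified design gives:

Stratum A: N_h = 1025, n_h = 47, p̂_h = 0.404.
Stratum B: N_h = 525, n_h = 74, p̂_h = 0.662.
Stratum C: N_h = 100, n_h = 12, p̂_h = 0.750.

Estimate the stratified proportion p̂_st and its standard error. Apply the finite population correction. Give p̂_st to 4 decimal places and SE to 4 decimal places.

N = 1650; stratum weights W_h = N_h/N.
p̂_st = Σ W_h p̂_h = (1025·0.404 + 525·0.662 + 100·0.750)/1650 = 0.50706
V̂(p̂_st) = Σ W_h² (1 − n_h/N_h) p̂_h(1−p̂_h)/(n_h−1):
  stratum A: (1025/1650)²·(1 − 47/1025)·0.404·0.596/46 = 0.00192737
  stratum B: (525/1650)²·(1 − 74/525)·0.662·0.338/73 = 0.000266575
  stratum C: (100/1650)²·(1 − 12/100)·0.750·0.250/11 = 5.50964e-05
V̂(p̂_st) = 0.00224904; SE = √V̂ = 0.047424

p̂_st ≈ 0.5071, SE ≈ 0.0474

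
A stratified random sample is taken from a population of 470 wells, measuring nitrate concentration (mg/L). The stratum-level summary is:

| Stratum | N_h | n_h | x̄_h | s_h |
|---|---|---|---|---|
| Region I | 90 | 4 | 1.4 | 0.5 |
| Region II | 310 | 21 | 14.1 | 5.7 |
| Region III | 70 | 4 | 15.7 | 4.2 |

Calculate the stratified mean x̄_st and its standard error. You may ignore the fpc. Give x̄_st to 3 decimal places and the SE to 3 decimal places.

x̄_st = Σ W_h x̄_h = (90·1.4 + 310·14.1 + 70·15.7)/470 = 11.90638
V̂(x̄_st) = Σ W_h² s_h²/n_h, with W_h = N_h/N and N = 470:
  stratum Region I: (90/470)²·0.5²/4 = 0.00229176
  stratum Region II: (310/470)²·5.7²/21 = 0.673067
  stratum Region III: (70/470)²·4.2²/4 = 0.0978225
V̂(x̄_st) = 0.773181
SE(x̄_st) = √0.773181 = 0.879307

x̄_st ≈ 11.906, SE ≈ 0.879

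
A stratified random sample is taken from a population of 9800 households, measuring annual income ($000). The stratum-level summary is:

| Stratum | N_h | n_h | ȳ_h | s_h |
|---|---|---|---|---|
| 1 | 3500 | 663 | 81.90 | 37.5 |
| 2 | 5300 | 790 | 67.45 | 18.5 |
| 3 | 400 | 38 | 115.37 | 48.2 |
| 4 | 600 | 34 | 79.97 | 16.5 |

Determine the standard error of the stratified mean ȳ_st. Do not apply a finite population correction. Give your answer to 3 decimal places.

SE(ȳ_st) ≈ 0.727

V̂(ȳ_st) = Σ W_h² s_h²/n_h, with W_h = N_h/N and N = 9800:
  stratum 1: (3500/9800)²·37.5²/663 = 0.270541
  stratum 2: (5300/9800)²·18.5²/790 = 0.126711
  stratum 3: (400/9800)²·48.2²/38 = 0.101854
  stratum 4: (600/9800)²·16.5²/34 = 0.0300151
V̂(ȳ_st) = 0.529122
SE(ȳ_st) = √0.529122 = 0.727407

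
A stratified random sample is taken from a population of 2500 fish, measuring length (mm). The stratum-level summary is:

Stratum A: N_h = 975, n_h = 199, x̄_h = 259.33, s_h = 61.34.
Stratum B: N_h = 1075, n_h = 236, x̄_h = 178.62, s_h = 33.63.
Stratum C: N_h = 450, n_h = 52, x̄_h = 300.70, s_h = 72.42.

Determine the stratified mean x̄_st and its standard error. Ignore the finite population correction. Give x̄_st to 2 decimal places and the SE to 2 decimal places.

x̄_st = Σ W_h x̄_h = (975·259.33 + 1075·178.62 + 450·300.70)/2500 = 232.07130
V̂(x̄_st) = Σ W_h² s_h²/n_h, with W_h = N_h/N and N = 2500:
  stratum A: (975/2500)²·61.34²/199 = 2.87583
  stratum B: (1075/2500)²·33.63²/236 = 0.886092
  stratum C: (450/2500)²·72.42²/52 = 3.26782
V̂(x̄_st) = 7.02975
SE(x̄_st) = √7.02975 = 2.65137

x̄_st ≈ 232.07, SE ≈ 2.65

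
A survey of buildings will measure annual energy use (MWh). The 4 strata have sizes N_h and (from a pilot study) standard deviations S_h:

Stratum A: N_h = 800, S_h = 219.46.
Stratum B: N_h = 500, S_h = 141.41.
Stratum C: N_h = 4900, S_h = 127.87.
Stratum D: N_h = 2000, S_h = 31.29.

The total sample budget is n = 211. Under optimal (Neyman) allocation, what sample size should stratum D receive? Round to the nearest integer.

Neyman allocation: n_h = n · N_h S_h / Σ N_i S_i, with n = 211.
  stratum A: N_h·S_h = 800·219.46 = 175568.00
  stratum B: N_h·S_h = 500·141.41 = 70705.00
  stratum C: N_h·S_h = 4900·127.87 = 626563.00
  stratum D: N_h·S_h = 2000·31.29 = 62580.00
Σ N_h S_h = 935416.00
n for stratum D = 211·62580.00/935416.00 = 14.116 → 14

14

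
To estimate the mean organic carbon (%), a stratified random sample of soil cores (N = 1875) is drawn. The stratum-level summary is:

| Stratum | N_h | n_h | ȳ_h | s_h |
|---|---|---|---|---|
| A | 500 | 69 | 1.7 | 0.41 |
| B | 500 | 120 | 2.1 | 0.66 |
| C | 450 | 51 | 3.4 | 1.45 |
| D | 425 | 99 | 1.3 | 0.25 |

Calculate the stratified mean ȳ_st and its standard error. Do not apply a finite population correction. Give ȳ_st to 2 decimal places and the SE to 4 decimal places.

ȳ_st = Σ W_h ȳ_h = (500·1.7 + 500·2.1 + 450·3.4 + 425·1.3)/1875 = 2.12400
V̂(ȳ_st) = Σ W_h² s_h²/n_h, with W_h = N_h/N and N = 1875:
  stratum A: (500/1875)²·0.41²/69 = 0.000173243
  stratum B: (500/1875)²·0.66²/120 = 0.000258133
  stratum C: (450/1875)²·1.45²/51 = 0.00237459
  stratum D: (425/1875)²·0.25²/99 = 3.24355e-05
V̂(ȳ_st) = 0.0028384
SE(ȳ_st) = √0.0028384 = 0.0532766

ȳ_st ≈ 2.12, SE ≈ 0.0533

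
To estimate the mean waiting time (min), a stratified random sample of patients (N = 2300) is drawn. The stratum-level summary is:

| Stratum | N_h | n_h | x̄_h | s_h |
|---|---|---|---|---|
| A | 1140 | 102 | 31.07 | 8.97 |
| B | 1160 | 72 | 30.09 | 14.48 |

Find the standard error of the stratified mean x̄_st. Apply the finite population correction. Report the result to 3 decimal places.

SE(x̄_st) ≈ 0.933

V̂(x̄_st) = Σ W_h² (1 − n_h/N_h) s_h²/n_h, with W_h = N_h/N and N = 2300:
  stratum A: (1140/2300)²·(1 − 102/1140)·8.97²/102 = 0.176454
  stratum B: (1160/2300)²·(1 − 72/1160)·14.48²/72 = 0.694762
V̂(x̄_st) = 0.871216
SE(x̄_st) = √0.871216 = 0.933389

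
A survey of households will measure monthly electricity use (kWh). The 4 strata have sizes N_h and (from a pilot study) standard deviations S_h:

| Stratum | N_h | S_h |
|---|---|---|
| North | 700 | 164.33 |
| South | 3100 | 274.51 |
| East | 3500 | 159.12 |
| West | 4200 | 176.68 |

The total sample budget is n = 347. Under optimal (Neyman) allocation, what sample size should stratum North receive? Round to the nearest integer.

18

Neyman allocation: n_h = n · N_h S_h / Σ N_i S_i, with n = 347.
  stratum North: N_h·S_h = 700·164.33 = 115031.00
  stratum South: N_h·S_h = 3100·274.51 = 850981.00
  stratum East: N_h·S_h = 3500·159.12 = 556920.00
  stratum West: N_h·S_h = 4200·176.68 = 742056.00
Σ N_h S_h = 2264988.00
n for stratum North = 347·115031.00/2264988.00 = 17.623 → 18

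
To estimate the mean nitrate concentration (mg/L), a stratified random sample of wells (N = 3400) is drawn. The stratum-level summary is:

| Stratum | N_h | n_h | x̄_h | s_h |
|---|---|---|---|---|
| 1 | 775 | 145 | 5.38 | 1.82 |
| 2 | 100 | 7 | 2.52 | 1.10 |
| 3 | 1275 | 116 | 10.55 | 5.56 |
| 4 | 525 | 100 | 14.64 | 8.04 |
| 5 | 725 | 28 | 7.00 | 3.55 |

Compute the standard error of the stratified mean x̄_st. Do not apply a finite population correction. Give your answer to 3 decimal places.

SE(x̄_st) ≈ 0.273

V̂(x̄_st) = Σ W_h² s_h²/n_h, with W_h = N_h/N and N = 3400:
  stratum 1: (775/3400)²·1.82²/145 = 0.00118692
  stratum 2: (100/3400)²·1.10²/7 = 0.00014953
  stratum 3: (1275/3400)²·5.56²/116 = 0.0374761
  stratum 4: (525/3400)²·8.04²/100 = 0.0154125
  stratum 5: (725/3400)²·3.55²/28 = 0.0204652
V̂(x̄_st) = 0.0746903
SE(x̄_st) = √0.0746903 = 0.273295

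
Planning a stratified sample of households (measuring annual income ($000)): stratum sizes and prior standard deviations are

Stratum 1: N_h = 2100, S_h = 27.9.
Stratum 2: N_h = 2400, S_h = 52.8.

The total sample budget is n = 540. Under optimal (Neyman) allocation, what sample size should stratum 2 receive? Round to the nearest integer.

369

Neyman allocation: n_h = n · N_h S_h / Σ N_i S_i, with n = 540.
  stratum 1: N_h·S_h = 2100·27.9 = 58590.00
  stratum 2: N_h·S_h = 2400·52.8 = 126720.00
Σ N_h S_h = 185310.00
n for stratum 2 = 540·126720.00/185310.00 = 369.267 → 369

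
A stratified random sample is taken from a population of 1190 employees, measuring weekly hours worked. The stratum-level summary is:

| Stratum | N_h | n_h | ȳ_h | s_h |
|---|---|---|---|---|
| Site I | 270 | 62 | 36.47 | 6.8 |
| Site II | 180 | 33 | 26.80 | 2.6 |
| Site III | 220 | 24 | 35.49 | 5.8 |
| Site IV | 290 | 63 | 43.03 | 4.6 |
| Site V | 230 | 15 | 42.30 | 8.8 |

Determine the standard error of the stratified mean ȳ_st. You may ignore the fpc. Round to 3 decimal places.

V̂(ȳ_st) = Σ W_h² s_h²/n_h, with W_h = N_h/N and N = 1190:
  stratum Site I: (270/1190)²·6.8²/62 = 0.0383937
  stratum Site II: (180/1190)²·2.6²/33 = 0.00468688
  stratum Site III: (220/1190)²·5.8²/24 = 0.0479067
  stratum Site IV: (290/1190)²·4.6²/63 = 0.019947
  stratum Site V: (230/1190)²·8.8²/15 = 0.192857
V̂(ȳ_st) = 0.303791
SE(ȳ_st) = √0.303791 = 0.551173

SE(ȳ_st) ≈ 0.551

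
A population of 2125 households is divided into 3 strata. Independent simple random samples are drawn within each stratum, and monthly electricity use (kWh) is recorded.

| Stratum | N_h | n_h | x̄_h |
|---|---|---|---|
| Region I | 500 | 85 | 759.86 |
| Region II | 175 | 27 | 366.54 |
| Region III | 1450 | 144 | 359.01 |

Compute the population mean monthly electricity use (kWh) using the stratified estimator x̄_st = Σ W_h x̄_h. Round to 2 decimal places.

x̄_st ≈ 453.95

N = Σ N_h = 2125. Stratum weights W_h = N_h/N.
x̄_st = (500·759.86 + 175·366.54 + 1450·359.01) / 2125 = 453.9478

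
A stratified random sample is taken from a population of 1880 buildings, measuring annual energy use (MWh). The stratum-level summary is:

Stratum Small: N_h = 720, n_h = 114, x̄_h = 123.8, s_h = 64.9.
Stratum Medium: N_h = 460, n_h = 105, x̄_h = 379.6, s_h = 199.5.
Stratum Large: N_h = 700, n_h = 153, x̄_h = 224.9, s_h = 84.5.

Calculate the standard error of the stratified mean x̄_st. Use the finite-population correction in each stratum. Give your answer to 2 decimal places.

V̂(x̄_st) = Σ W_h² (1 − n_h/N_h) s_h²/n_h, with W_h = N_h/N and N = 1880:
  stratum Small: (720/1880)²·(1 − 114/720)·64.9²/114 = 4.56115
  stratum Medium: (460/1880)²·(1 − 105/460)·199.5²/105 = 17.5133
  stratum Large: (700/1880)²·(1 − 153/700)·84.5²/153 = 5.05582
V̂(x̄_st) = 27.1302
SE(x̄_st) = √27.1302 = 5.20867

SE(x̄_st) ≈ 5.21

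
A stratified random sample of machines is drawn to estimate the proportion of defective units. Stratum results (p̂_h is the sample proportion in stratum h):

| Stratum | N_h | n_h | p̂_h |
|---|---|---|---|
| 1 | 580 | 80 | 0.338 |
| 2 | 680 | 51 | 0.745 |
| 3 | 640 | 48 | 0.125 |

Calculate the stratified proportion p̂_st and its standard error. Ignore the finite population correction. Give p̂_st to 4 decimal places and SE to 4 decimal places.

N = 1900; stratum weights W_h = N_h/N.
p̂_st = Σ W_h p̂_h = (580·0.338 + 680·0.745 + 640·0.125)/1900 = 0.41192
V̂(p̂_st) = Σ W_h² p̂_h(1−p̂_h)/(n_h−1):
  stratum 1: (580/1900)²·0.338·0.662/79 = 0.000263935
  stratum 2: (680/1900)²·0.745·0.255/50 = 0.000486673
  stratum 3: (640/1900)²·0.125·0.875/47 = 0.000264042
V̂(p̂_st) = 0.00101465; SE = √V̂ = 0.0318536

p̂_st ≈ 0.4119, SE ≈ 0.0319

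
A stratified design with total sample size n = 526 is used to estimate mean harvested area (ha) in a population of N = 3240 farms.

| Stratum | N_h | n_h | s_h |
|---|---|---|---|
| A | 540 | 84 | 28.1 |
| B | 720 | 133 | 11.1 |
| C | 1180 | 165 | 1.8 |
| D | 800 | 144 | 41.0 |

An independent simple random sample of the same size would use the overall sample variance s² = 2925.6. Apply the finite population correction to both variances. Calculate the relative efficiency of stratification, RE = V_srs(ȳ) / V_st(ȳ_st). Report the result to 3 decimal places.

RE ≈ 5.523

V̂(ȳ_st) = Σ W_h² (1 − n_h/N_h) s_h²/n_h, with W_h = N_h/N and N = 3240:
  stratum A: (540/3240)²·(1 − 84/540)·28.1²/84 = 0.220497
  stratum B: (720/3240)²·(1 − 133/720)·11.1²/133 = 0.0372971
  stratum C: (1180/3240)²·(1 − 165/1180)·1.8²/165 = 0.00224037
  stratum D: (800/3240)²·(1 − 144/800)·41.0²/144 = 0.583592
V_st = 0.843626
V_srs = (1 − 526/3240)·2925.6/526 = 4.65901
Relative efficiency = V_srs / V_st = 4.65901/0.843626 = 5.5226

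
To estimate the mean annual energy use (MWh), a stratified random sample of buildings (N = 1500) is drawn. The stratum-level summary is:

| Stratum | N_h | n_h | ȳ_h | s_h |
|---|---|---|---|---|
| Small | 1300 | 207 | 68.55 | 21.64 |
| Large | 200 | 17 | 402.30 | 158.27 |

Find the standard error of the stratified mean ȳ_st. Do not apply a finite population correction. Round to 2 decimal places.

SE(ȳ_st) ≈ 5.28

V̂(ȳ_st) = Σ W_h² s_h²/n_h, with W_h = N_h/N and N = 1500:
  stratum Small: (1300/1500)²·21.64²/207 = 1.69922
  stratum Large: (200/1500)²·158.27²/17 = 26.1954
V̂(ȳ_st) = 27.8947
SE(ȳ_st) = √27.8947 = 5.28154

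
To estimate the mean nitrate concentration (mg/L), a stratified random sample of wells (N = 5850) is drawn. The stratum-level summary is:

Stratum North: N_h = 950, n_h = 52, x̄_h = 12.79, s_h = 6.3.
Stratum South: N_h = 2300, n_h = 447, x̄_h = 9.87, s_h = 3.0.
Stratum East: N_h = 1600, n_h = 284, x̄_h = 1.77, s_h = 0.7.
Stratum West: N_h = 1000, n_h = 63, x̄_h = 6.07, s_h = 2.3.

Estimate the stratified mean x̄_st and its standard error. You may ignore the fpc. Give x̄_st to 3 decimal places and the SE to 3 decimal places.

x̄_st = Σ W_h x̄_h = (950·12.79 + 2300·9.87 + 1600·1.77 + 1000·6.07)/5850 = 7.47923
V̂(x̄_st) = Σ W_h² s_h²/n_h, with W_h = N_h/N and N = 5850:
  stratum North: (950/5850)²·6.3²/52 = 0.0201286
  stratum South: (2300/5850)²·3.0²/447 = 0.00311228
  stratum East: (1600/5850)²·0.7²/284 = 0.000129064
  stratum West: (1000/5850)²·2.3²/63 = 0.0024536
V̂(x̄_st) = 0.0258235
SE(x̄_st) = √0.0258235 = 0.160697

x̄_st ≈ 7.479, SE ≈ 0.161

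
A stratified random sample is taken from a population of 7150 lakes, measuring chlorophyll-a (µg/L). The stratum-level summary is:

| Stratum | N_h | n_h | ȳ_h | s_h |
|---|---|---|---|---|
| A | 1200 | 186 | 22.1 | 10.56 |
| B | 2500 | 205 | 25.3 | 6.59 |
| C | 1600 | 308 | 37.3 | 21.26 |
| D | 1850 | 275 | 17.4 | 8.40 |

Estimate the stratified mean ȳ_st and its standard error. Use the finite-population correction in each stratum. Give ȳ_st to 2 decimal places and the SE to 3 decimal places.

ȳ_st = Σ W_h ȳ_h = (1200·22.1 + 2500·25.3 + 1600·37.3 + 1850·17.4)/7150 = 25.40420
V̂(ȳ_st) = Σ W_h² (1 − n_h/N_h) s_h²/n_h, with W_h = N_h/N and N = 7150:
  stratum A: (1200/7150)²·(1 − 186/1200)·10.56²/186 = 0.0142699
  stratum B: (2500/7150)²·(1 − 205/2500)·6.59²/205 = 0.0237754
  stratum C: (1600/7150)²·(1 − 308/1600)·21.26²/308 = 0.0593398
  stratum D: (1850/7150)²·(1 − 275/1850)·8.40²/275 = 0.014624
V̂(ȳ_st) = 0.112009
SE(ȳ_st) = √0.112009 = 0.334678

ȳ_st ≈ 25.40, SE ≈ 0.335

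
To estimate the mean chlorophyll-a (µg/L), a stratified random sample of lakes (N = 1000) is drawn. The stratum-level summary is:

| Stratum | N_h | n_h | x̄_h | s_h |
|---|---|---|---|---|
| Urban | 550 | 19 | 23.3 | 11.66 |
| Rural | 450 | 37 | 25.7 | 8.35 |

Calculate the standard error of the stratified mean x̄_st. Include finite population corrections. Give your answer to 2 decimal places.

SE(x̄_st) ≈ 1.56

V̂(x̄_st) = Σ W_h² (1 − n_h/N_h) s_h²/n_h, with W_h = N_h/N and N = 1000:
  stratum Urban: (550/1000)²·(1 − 19/550)·11.66²/19 = 2.08978
  stratum Rural: (450/1000)²·(1 − 37/450)·8.35²/37 = 0.350214
V̂(x̄_st) = 2.43999
SE(x̄_st) = √2.43999 = 1.56205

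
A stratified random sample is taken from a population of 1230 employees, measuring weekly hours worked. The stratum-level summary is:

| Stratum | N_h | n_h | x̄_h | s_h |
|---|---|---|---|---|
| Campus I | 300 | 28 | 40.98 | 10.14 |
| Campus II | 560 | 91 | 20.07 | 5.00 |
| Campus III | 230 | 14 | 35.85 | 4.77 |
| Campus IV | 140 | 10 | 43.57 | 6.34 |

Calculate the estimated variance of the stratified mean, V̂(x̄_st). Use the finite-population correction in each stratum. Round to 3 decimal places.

V̂(x̄_st) ≈ 0.347

V̂(x̄_st) = Σ W_h² (1 − n_h/N_h) s_h²/n_h, with W_h = N_h/N and N = 1230:
  stratum Campus I: (300/1230)²·(1 − 28/300)·10.14²/28 = 0.19806
  stratum Campus II: (560/1230)²·(1 − 91/560)·5.00²/91 = 0.0476924
  stratum Campus III: (230/1230)²·(1 − 14/230)·4.77²/14 = 0.0533679
  stratum Campus IV: (140/1230)²·(1 − 10/140)·6.34²/10 = 0.0483548
V̂(x̄_st) = 0.347476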